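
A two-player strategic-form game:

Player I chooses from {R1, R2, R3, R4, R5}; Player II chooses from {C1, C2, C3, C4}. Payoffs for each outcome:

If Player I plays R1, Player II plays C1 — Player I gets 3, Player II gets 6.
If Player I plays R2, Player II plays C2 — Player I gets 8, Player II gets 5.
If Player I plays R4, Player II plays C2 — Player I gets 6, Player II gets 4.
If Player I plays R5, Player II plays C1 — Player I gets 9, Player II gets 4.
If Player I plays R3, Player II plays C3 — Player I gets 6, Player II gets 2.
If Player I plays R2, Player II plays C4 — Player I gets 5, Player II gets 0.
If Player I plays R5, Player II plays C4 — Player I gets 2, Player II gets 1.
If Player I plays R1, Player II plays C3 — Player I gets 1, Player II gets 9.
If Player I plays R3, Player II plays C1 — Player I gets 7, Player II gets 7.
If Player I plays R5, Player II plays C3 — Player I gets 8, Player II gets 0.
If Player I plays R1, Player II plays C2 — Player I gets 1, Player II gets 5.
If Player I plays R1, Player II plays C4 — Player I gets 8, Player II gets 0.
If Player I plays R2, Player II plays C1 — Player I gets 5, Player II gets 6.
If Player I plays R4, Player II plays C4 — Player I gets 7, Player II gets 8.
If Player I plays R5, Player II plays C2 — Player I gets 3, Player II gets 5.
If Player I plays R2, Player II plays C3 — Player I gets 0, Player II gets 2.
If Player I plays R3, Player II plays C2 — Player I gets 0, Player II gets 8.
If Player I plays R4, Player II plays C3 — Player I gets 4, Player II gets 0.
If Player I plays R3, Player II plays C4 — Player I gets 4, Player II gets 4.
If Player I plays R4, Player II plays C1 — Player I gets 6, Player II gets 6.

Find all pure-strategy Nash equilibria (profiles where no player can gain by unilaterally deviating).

This game has no pure Nash equilibrium.

Player I against C1: payoffs 3, 5, 7, 6, 9 → best response R5.
Player I against C2: payoffs 1, 8, 0, 6, 3 → best response R2.
Player I against C3: payoffs 1, 0, 6, 4, 8 → best response R5.
Player I against C4: payoffs 8, 5, 4, 7, 2 → best response R1.
Player II against R1: payoffs 6, 5, 9, 0 → best response C3.
Player II against R2: payoffs 6, 5, 2, 0 → best response C1.
Player II against R3: payoffs 7, 8, 2, 4 → best response C2.
Player II against R4: payoffs 6, 4, 0, 8 → best response C4.
Player II against R5: payoffs 4, 5, 0, 1 → best response C2.
No profile is a mutual best response for all players.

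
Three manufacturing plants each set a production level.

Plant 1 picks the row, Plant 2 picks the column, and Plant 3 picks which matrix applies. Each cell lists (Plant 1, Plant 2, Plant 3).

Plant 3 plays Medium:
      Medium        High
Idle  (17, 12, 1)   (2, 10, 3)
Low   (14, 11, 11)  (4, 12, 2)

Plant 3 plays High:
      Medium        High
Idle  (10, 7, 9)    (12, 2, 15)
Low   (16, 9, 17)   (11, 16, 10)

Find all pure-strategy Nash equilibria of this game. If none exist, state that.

(Idle, Medium, Medium): Plant 3 can switch to High (1 → 9). Not NE.
(Idle, Medium, High): Plant 1 can switch to Low (10 → 16). Not NE.
(Idle, High, Medium): Plant 1 can switch to Low (2 → 4). Not NE.
(Idle, High, High): Plant 2 can switch to Medium (2 → 7). Not NE.
(Low, Medium, Medium): Plant 1 can switch to Idle (14 → 17). Not NE.
(Low, Medium, High): Plant 2 can switch to High (9 → 16). Not NE.
(Low, High, Medium): Plant 3 can switch to High (2 → 10). Not NE.
(Low, High, High): Plant 1 can switch to Idle (11 → 12). Not NE.

This game has no pure Nash equilibrium.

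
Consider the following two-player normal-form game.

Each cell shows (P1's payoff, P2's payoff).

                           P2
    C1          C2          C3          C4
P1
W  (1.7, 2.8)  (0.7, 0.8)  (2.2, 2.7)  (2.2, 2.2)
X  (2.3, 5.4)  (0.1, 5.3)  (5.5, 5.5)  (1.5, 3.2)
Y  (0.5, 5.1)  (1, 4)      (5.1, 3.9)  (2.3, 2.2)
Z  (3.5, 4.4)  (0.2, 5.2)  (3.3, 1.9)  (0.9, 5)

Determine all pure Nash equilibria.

P1 against C1: payoffs 1.7, 2.3, 0.5, 3.5 → best response Z.
P1 against C2: payoffs 0.7, 0.1, 1, 0.2 → best response Y.
P1 against C3: payoffs 2.2, 5.5, 5.1, 3.3 → best response X.
P1 against C4: payoffs 2.2, 1.5, 2.3, 0.9 → best response Y.
P2 against W: payoffs 2.8, 0.8, 2.7, 2.2 → best response C1.
P2 against X: payoffs 5.4, 5.3, 5.5, 3.2 → best response C3.
P2 against Y: payoffs 5.1, 4, 3.9, 2.2 → best response C1.
P2 against Z: payoffs 4.4, 5.2, 1.9, 5 → best response C2.
Mutual best responses: (X, C3).

The unique pure-strategy Nash equilibrium is (X, C3).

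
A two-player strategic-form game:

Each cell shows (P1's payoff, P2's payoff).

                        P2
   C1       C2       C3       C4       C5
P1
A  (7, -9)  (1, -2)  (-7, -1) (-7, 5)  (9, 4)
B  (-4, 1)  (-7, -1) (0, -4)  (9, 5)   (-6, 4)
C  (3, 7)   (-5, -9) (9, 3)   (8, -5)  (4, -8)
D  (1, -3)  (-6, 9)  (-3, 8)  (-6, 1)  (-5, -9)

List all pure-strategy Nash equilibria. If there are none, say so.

(A, C1): P2 can switch to C2 (-9 → -2). Not NE.
(A, C2): P2 can switch to C3 (-2 → -1). Not NE.
(A, C3): P1 can switch to B (-7 → 0). Not NE.
(A, C4): P1 can switch to B (-7 → 9). Not NE.
(A, C5): P2 can switch to C4 (4 → 5). Not NE.
(B, C1): P1 can switch to A (-4 → 7). Not NE.
(B, C2): P1 can switch to A (-7 → 1). Not NE.
(B, C3): P1 can switch to C (0 → 9). Not NE.
(B, C4): P1 gets 9, best alternative 8; P2 gets 5, best alternative 4. No profitable deviation — NE.
(B, C5): P1 can switch to A (-6 → 9). Not NE.
(C, C1): P1 can switch to A (3 → 7). Not NE.
(C, C2): P1 can switch to A (-5 → 1). Not NE.
(C, C3): P2 can switch to C1 (3 → 7). Not NE.
(The remaining 7 profiles each have a profitable deviation by the same check.)

The unique pure-strategy Nash equilibrium is (B, C4).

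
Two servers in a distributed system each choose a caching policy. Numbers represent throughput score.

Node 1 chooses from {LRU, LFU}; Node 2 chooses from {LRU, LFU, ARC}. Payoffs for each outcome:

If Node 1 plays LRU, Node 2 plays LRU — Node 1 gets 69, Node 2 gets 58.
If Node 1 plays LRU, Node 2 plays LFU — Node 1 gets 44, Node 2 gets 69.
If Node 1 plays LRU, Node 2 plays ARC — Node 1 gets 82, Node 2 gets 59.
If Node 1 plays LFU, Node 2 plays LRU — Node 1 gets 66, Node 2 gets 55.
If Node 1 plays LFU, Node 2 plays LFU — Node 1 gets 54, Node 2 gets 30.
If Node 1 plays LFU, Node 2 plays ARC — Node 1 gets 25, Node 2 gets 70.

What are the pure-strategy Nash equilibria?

Node 1 against LRU: payoffs 69, 66 → best response LRU.
Node 1 against LFU: payoffs 44, 54 → best response LFU.
Node 1 against ARC: payoffs 82, 25 → best response LRU.
Node 2 against LRU: payoffs 58, 69, 59 → best response LFU.
Node 2 against LFU: payoffs 55, 30, 70 → best response ARC.
No profile is a mutual best response for all players.

This game has no pure Nash equilibrium.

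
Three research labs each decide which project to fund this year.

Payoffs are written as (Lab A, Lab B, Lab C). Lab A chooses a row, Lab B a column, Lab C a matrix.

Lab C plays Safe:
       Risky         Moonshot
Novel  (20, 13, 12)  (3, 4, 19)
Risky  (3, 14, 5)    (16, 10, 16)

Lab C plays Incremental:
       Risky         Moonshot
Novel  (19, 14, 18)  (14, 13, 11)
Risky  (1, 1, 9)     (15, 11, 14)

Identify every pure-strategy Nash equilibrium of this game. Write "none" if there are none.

(Novel, Risky, Incremental)

Lab A against (Risky, Safe): payoffs 20, 3 → best response Novel.
Lab A against (Risky, Incremental): payoffs 19, 1 → best response Novel.
Lab A against (Moonshot, Safe): payoffs 3, 16 → best response Risky.
Lab A against (Moonshot, Incremental): payoffs 14, 15 → best response Risky.
Lab B against (Novel, Safe): payoffs 13, 4 → best response Risky.
Lab B against (Novel, Incremental): payoffs 14, 13 → best response Risky.
Lab B against (Risky, Safe): payoffs 14, 10 → best response Risky.
Lab B against (Risky, Incremental): payoffs 1, 11 → best response Moonshot.
Lab C against (Novel, Risky): payoffs 12, 18 → best response Incremental.
Lab C against (Novel, Moonshot): payoffs 19, 11 → best response Safe.
Lab C against (Risky, Risky): payoffs 5, 9 → best response Incremental.
Lab C against (Risky, Moonshot): payoffs 16, 14 → best response Safe.
Mutual best responses: (Novel, Risky, Incremental).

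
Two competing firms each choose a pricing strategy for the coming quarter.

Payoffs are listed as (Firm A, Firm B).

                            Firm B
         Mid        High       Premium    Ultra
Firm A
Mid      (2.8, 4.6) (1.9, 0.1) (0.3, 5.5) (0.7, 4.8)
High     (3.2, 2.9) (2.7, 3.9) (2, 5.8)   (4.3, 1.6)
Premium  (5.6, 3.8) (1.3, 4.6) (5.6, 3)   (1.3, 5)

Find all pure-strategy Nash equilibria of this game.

Firm A against Mid: payoffs 2.8, 3.2, 5.6 → best response Premium.
Firm A against High: payoffs 1.9, 2.7, 1.3 → best response High.
Firm A against Premium: payoffs 0.3, 2, 5.6 → best response Premium.
Firm A against Ultra: payoffs 0.7, 4.3, 1.3 → best response High.
Firm B against Mid: payoffs 4.6, 0.1, 5.5, 4.8 → best response Premium.
Firm B against High: payoffs 2.9, 3.9, 5.8, 1.6 → best response Premium.
Firm B against Premium: payoffs 3.8, 4.6, 3, 5 → best response Ultra.
No profile is a mutual best response for all players.

There is no pure-strategy Nash equilibrium.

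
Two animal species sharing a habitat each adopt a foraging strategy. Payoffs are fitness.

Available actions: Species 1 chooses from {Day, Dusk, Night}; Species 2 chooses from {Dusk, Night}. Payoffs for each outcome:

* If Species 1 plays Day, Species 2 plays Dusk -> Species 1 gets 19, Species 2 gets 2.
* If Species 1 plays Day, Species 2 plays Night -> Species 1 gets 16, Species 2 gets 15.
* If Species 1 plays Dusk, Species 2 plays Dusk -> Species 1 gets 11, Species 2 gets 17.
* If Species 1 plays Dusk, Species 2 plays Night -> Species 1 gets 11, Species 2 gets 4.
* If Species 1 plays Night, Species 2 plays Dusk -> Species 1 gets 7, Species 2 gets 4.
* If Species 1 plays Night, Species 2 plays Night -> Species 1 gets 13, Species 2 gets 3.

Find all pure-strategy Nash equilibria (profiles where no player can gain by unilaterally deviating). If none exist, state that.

(Day, Dusk): Species 2 can switch to Night (2 → 15). Not NE.
(Day, Night): Species 1 gets 16, best alternative 13; Species 2 gets 15, best alternative 2. No profitable deviation — NE.
(Dusk, Dusk): Species 1 can switch to Day (11 → 19). Not NE.
(Dusk, Night): Species 1 can switch to Day (11 → 16). Not NE.
(Night, Dusk): Species 1 can switch to Day (7 → 19). Not NE.
(Night, Night): Species 1 can switch to Day (13 → 16). Not NE.

The unique pure-strategy Nash equilibrium is (Day, Night).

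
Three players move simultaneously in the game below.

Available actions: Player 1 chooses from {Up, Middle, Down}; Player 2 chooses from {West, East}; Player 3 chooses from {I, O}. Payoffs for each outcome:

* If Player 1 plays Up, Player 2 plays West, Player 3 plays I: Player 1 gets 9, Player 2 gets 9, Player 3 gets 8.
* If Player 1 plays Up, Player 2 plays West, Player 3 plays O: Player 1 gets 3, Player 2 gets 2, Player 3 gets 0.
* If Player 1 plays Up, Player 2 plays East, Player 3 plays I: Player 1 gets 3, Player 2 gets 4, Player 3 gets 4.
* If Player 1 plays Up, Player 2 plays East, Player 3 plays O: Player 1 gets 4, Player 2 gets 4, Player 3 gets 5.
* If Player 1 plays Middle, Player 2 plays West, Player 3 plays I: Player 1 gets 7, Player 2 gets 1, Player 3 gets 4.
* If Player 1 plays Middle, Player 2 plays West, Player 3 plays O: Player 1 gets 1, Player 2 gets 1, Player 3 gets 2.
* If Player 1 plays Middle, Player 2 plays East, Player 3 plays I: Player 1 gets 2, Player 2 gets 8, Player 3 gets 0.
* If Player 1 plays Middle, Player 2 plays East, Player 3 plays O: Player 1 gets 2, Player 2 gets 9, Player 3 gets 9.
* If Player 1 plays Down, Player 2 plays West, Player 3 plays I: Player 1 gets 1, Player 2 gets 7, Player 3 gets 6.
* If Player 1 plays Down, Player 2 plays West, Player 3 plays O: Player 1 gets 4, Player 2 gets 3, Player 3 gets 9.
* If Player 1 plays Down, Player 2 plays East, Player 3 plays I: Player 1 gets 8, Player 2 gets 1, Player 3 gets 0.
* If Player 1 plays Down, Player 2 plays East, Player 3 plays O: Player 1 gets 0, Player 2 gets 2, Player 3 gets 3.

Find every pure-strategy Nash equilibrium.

Check each profile: it is a Nash equilibrium iff no player can strictly gain by switching unilaterally.
(Up, West, I): Player 1 gets 9, best alternative 7; Player 2 gets 9, best alternative 4; Player 3 gets 8, best alternative 0. No profitable deviation — NE.
(Up, West, O): Player 1 can switch to Down (3 → 4). Not NE.
(Up, East, I): Player 1 can switch to Down (3 → 8). Not NE.
(Up, East, O): Player 1 gets 4, best alternative 2; Player 2 gets 4, best alternative 2; Player 3 gets 5, best alternative 4. No profitable deviation — NE.
(Middle, West, I): Player 1 can switch to Up (7 → 9). Not NE.
(Middle, West, O): Player 1 can switch to Up (1 → 3). Not NE.
(Middle, East, I): Player 1 can switch to Up (2 → 3). Not NE.
(Middle, East, O): Player 1 can switch to Up (2 → 4). Not NE.
(Down, West, I): Player 1 can switch to Up (1 → 9). Not NE.
(Down, West, O): Player 1 gets 4, best alternative 3; Player 2 gets 3, best alternative 2; Player 3 gets 9, best alternative 6. No profitable deviation — NE.
(Down, East, I): Player 2 can switch to West (1 → 7). Not NE.
(The remaining 1 profile has a profitable deviation by the same check.)

(Up, West, I) and (Up, East, O) and (Down, West, O)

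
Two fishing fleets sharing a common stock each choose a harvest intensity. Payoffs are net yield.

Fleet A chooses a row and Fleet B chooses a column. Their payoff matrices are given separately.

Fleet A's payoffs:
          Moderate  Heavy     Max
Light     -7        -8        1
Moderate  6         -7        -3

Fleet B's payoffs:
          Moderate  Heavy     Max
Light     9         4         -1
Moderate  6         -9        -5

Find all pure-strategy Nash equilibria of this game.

(Moderate, Moderate)

For each strategy profile, look for a profitable unilateral deviation.
(Light, Moderate): Fleet A can switch to Moderate (-7 → 6). Not NE.
(Light, Heavy): Fleet A can switch to Moderate (-8 → -7). Not NE.
(Light, Max): Fleet B can switch to Moderate (-1 → 9). Not NE.
(Moderate, Moderate): Fleet A gets 6, best alternative -7; Fleet B gets 6, best alternative -5. No profitable deviation — NE.
(Moderate, Heavy): Fleet B can switch to Moderate (-9 → 6). Not NE.
(Moderate, Max): Fleet A can switch to Light (-3 → 1). Not NE.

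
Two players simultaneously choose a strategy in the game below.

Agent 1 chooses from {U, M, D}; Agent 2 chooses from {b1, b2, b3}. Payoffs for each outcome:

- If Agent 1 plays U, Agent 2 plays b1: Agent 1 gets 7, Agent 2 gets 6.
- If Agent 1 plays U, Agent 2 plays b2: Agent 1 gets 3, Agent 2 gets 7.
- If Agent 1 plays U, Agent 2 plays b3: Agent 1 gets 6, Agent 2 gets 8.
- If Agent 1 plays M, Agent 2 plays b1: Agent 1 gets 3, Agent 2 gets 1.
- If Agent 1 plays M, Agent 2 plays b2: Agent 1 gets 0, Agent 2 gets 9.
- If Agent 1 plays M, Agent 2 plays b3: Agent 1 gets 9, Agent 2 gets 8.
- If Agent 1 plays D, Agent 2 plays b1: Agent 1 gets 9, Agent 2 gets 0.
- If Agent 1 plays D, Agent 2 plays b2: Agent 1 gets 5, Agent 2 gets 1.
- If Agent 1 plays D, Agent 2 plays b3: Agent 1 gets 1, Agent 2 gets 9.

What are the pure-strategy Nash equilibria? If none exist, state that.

No pure-strategy Nash equilibrium.

Agent 1 against b1: payoffs 7, 3, 9 → best response D.
Agent 1 against b2: payoffs 3, 0, 5 → best response D.
Agent 1 against b3: payoffs 6, 9, 1 → best response M.
Agent 2 against U: payoffs 6, 7, 8 → best response b3.
Agent 2 against M: payoffs 1, 9, 8 → best response b2.
Agent 2 against D: payoffs 0, 1, 9 → best response b3.
No profile is a mutual best response for all players.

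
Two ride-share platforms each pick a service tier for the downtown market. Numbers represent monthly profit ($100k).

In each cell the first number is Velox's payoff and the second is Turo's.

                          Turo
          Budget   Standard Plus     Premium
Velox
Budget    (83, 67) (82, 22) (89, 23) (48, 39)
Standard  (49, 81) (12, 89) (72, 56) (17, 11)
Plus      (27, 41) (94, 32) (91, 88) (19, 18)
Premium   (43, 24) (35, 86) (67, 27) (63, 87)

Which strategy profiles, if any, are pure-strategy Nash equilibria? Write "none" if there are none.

Pure-strategy Nash equilibria: (Budget, Budget); (Plus, Plus); (Premium, Premium)

For each strategy profile, look for a profitable unilateral deviation.
(Budget, Budget): Velox gets 83, best alternative 49; Turo gets 67, best alternative 39. No profitable deviation — NE.
(Budget, Standard): Velox can switch to Plus (82 → 94). Not NE.
(Budget, Plus): Velox can switch to Plus (89 → 91). Not NE.
(Budget, Premium): Velox can switch to Premium (48 → 63). Not NE.
(Standard, Budget): Velox can switch to Budget (49 → 83). Not NE.
(Standard, Standard): Velox can switch to Budget (12 → 82). Not NE.
(Standard, Plus): Velox can switch to Budget (72 → 89). Not NE.
(Standard, Premium): Velox can switch to Budget (17 → 48). Not NE.
(Plus, Budget): Velox can switch to Budget (27 → 83). Not NE.
(Plus, Plus): Velox gets 91, best alternative 89; Turo gets 88, best alternative 41. No profitable deviation — NE.
(Premium, Premium): Velox gets 63, best alternative 48; Turo gets 87, best alternative 86. No profitable deviation — NE.
(The remaining 5 profiles each have a profitable deviation by the same check.)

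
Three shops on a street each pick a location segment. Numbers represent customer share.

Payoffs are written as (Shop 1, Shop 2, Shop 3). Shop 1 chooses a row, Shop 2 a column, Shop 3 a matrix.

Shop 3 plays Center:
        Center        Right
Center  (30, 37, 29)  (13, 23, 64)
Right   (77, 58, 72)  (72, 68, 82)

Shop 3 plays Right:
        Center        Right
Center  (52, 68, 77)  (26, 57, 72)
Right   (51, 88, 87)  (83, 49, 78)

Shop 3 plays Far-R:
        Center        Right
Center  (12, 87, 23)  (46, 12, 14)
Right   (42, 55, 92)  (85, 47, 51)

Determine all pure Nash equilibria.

(Center, Center, Right); (Right, Center, Far-R); (Right, Right, Center)

Shop 1 against (Center, Center): payoffs 30, 77 → best response Right.
Shop 1 against (Center, Right): payoffs 52, 51 → best response Center.
Shop 1 against (Center, Far-R): payoffs 12, 42 → best response Right.
Shop 1 against (Right, Center): payoffs 13, 72 → best response Right.
Shop 1 against (Right, Right): payoffs 26, 83 → best response Right.
Shop 1 against (Right, Far-R): payoffs 46, 85 → best response Right.
Shop 2 against (Center, Center): payoffs 37, 23 → best response Center.
Shop 2 against (Center, Right): payoffs 68, 57 → best response Center.
Shop 2 against (Center, Far-R): payoffs 87, 12 → best response Center.
Shop 2 against (Right, Center): payoffs 58, 68 → best response Right.
Shop 2 against (Right, Right): payoffs 88, 49 → best response Center.
Shop 2 against (Right, Far-R): payoffs 55, 47 → best response Center.
Shop 3 against (Center, Center): payoffs 29, 77, 23 → best response Right.
Shop 3 against (Center, Right): payoffs 64, 72, 14 → best response Right.
Shop 3 against (Right, Center): payoffs 72, 87, 92 → best response Far-R.
Shop 3 against (Right, Right): payoffs 82, 78, 51 → best response Center.
Mutual best responses: (Center, Center, Right); (Right, Center, Far-R); (Right, Right, Center).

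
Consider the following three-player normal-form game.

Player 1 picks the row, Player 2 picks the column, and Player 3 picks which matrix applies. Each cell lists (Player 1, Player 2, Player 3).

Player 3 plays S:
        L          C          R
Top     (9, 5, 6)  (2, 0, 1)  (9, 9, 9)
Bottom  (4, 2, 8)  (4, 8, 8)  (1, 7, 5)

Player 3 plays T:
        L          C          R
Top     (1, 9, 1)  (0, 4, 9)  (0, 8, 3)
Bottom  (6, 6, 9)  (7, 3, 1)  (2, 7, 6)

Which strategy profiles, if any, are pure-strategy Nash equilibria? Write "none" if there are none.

Pure-strategy Nash equilibria: (Top, R, S); (Bottom, C, S); (Bottom, R, T)

(Top, L, S): Player 2 can switch to R (5 → 9). Not NE.
(Top, L, T): Player 1 can switch to Bottom (1 → 6). Not NE.
(Top, C, S): Player 1 can switch to Bottom (2 → 4). Not NE.
(Top, C, T): Player 1 can switch to Bottom (0 → 7). Not NE.
(Top, R, S): Player 1 gets 9, best alternative 1; Player 2 gets 9, best alternative 5; Player 3 gets 9, best alternative 3. No profitable deviation — NE.
(Top, R, T): Player 1 can switch to Bottom (0 → 2). Not NE.
(Bottom, L, S): Player 1 can switch to Top (4 → 9). Not NE.
(Bottom, C, S): Player 1 gets 4, best alternative 2; Player 2 gets 8, best alternative 7; Player 3 gets 8, best alternative 1. No profitable deviation — NE.
(Bottom, R, T): Player 1 gets 2, best alternative 0; Player 2 gets 7, best alternative 6; Player 3 gets 6, best alternative 5. No profitable deviation — NE.
(The remaining 3 profiles each have a profitable deviation by the same check.)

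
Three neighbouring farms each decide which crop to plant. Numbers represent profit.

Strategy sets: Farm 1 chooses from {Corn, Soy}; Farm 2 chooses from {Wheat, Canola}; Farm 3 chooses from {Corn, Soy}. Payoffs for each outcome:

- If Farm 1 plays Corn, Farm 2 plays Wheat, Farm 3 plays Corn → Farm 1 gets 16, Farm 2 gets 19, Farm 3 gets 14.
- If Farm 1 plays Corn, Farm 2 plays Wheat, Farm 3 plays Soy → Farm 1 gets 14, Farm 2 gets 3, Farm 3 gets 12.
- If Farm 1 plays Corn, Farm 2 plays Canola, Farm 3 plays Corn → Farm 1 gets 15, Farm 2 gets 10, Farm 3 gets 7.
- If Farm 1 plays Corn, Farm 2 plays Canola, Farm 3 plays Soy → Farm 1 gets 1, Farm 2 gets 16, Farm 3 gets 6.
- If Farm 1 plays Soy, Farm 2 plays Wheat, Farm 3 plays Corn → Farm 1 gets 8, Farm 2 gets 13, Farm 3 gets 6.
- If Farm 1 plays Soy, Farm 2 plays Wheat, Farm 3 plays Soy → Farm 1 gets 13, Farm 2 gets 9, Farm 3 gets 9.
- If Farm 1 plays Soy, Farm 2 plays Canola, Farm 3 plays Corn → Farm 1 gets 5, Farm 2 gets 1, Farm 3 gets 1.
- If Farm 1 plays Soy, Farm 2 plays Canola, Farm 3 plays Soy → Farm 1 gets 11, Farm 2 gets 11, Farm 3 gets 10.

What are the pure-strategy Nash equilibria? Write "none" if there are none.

The pure Nash equilibria are (Corn, Wheat, Corn) and (Soy, Canola, Soy).

Check each profile: it is a Nash equilibrium iff no player can strictly gain by switching unilaterally.
(Corn, Wheat, Corn): Farm 1 gets 16, best alternative 8; Farm 2 gets 19, best alternative 10; Farm 3 gets 14, best alternative 12. No profitable deviation — NE.
(Corn, Wheat, Soy): Farm 2 can switch to Canola (3 → 16). Not NE.
(Corn, Canola, Corn): Farm 2 can switch to Wheat (10 → 19). Not NE.
(Corn, Canola, Soy): Farm 1 can switch to Soy (1 → 11). Not NE.
(Soy, Wheat, Corn): Farm 1 can switch to Corn (8 → 16). Not NE.
(Soy, Wheat, Soy): Farm 1 can switch to Corn (13 → 14). Not NE.
(Soy, Canola, Corn): Farm 1 can switch to Corn (5 → 15). Not NE.
(Soy, Canola, Soy): Farm 1 gets 11, best alternative 1; Farm 2 gets 11, best alternative 9; Farm 3 gets 10, best alternative 1. No profitable deviation — NE.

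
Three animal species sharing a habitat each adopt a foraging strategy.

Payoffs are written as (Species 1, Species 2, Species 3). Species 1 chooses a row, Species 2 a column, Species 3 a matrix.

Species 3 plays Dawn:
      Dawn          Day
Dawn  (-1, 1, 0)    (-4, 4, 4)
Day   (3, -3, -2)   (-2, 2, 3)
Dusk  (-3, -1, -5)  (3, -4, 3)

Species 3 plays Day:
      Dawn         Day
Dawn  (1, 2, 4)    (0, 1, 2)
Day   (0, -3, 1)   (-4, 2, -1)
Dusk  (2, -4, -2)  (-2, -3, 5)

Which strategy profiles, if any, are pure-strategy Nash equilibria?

No pure-strategy Nash equilibrium.

Species 1 against (Dawn, Dawn): payoffs -1, 3, -3 → best response Day.
Species 1 against (Dawn, Day): payoffs 1, 0, 2 → best response Dusk.
Species 1 against (Day, Dawn): payoffs -4, -2, 3 → best response Dusk.
Species 1 against (Day, Day): payoffs 0, -4, -2 → best response Dawn.
Species 2 against (Dawn, Dawn): payoffs 1, 4 → best response Day.
Species 2 against (Dawn, Day): payoffs 2, 1 → best response Dawn.
Species 2 against (Day, Dawn): payoffs -3, 2 → best response Day.
Species 2 against (Day, Day): payoffs -3, 2 → best response Day.
Species 2 against (Dusk, Dawn): payoffs -1, -4 → best response Dawn.
Species 2 against (Dusk, Day): payoffs -4, -3 → best response Day.
Species 3 against (Dawn, Dawn): payoffs 0, 4 → best response Day.
Species 3 against (Dawn, Day): payoffs 4, 2 → best response Dawn.
Species 3 against (Day, Dawn): payoffs -2, 1 → best response Day.
Species 3 against (Day, Day): payoffs 3, -1 → best response Dawn.
Species 3 against (Dusk, Dawn): payoffs -5, -2 → best response Day.
Species 3 against (Dusk, Day): payoffs 3, 5 → best response Day.
No profile is a mutual best response for all players.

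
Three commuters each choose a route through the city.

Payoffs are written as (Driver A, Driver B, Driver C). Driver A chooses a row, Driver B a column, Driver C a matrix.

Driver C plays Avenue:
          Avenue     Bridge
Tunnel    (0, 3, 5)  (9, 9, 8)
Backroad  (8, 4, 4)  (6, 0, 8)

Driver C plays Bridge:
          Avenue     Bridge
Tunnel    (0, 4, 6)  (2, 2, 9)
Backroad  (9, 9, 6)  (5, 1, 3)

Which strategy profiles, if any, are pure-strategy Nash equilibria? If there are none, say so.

The unique pure-strategy Nash equilibrium is (Backroad, Avenue, Bridge).

For each player, find the best response to each opponent profile; mutual best responses are the pure NE.
Driver A against (Avenue, Avenue): payoffs 0, 8 → best response Backroad.
Driver A against (Avenue, Bridge): payoffs 0, 9 → best response Backroad.
Driver A against (Bridge, Avenue): payoffs 9, 6 → best response Tunnel.
Driver A against (Bridge, Bridge): payoffs 2, 5 → best response Backroad.
Driver B against (Tunnel, Avenue): payoffs 3, 9 → best response Bridge.
Driver B against (Tunnel, Bridge): payoffs 4, 2 → best response Avenue.
Driver B against (Backroad, Avenue): payoffs 4, 0 → best response Avenue.
Driver B against (Backroad, Bridge): payoffs 9, 1 → best response Avenue.
Driver C against (Tunnel, Avenue): payoffs 5, 6 → best response Bridge.
Driver C against (Tunnel, Bridge): payoffs 8, 9 → best response Bridge.
Driver C against (Backroad, Avenue): payoffs 4, 6 → best response Bridge.
Driver C against (Backroad, Bridge): payoffs 8, 3 → best response Avenue.
Mutual best responses: (Backroad, Avenue, Bridge).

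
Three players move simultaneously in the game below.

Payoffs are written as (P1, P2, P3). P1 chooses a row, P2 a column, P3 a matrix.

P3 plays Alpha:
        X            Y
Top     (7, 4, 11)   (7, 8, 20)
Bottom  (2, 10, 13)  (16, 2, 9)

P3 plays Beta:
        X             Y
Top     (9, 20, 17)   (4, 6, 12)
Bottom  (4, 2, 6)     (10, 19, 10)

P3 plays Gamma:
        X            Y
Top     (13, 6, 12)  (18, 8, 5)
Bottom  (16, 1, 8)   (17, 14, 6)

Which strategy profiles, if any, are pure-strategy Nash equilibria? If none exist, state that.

Pure-strategy Nash equilibria: (Top, X, Beta) and (Bottom, Y, Beta)

Check each profile: it is a Nash equilibrium iff no player can strictly gain by switching unilaterally.
(Top, X, Alpha): P2 can switch to Y (4 → 8). Not NE.
(Top, X, Beta): P1 gets 9, best alternative 4; P2 gets 20, best alternative 6; P3 gets 17, best alternative 12. No profitable deviation — NE.
(Top, X, Gamma): P1 can switch to Bottom (13 → 16). Not NE.
(Top, Y, Alpha): P1 can switch to Bottom (7 → 16). Not NE.
(Top, Y, Beta): P1 can switch to Bottom (4 → 10). Not NE.
(Top, Y, Gamma): P3 can switch to Alpha (5 → 20). Not NE.
(Bottom, X, Alpha): P1 can switch to Top (2 → 7). Not NE.
(Bottom, X, Beta): P1 can switch to Top (4 → 9). Not NE.
(Bottom, X, Gamma): P2 can switch to Y (1 → 14). Not NE.
(Bottom, Y, Beta): P1 gets 10, best alternative 4; P2 gets 19, best alternative 2; P3 gets 10, best alternative 9. No profitable deviation — NE.
(The remaining 2 profiles each have a profitable deviation by the same check.)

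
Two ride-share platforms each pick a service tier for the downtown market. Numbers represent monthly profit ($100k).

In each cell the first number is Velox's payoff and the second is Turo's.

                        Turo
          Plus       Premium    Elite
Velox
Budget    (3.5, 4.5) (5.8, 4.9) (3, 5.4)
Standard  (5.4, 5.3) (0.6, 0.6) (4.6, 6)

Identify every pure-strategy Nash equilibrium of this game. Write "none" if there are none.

Check each profile: it is a Nash equilibrium iff no player can strictly gain by switching unilaterally.
(Budget, Plus): Velox can switch to Standard (3.5 → 5.4). Not NE.
(Budget, Premium): Turo can switch to Elite (4.9 → 5.4). Not NE.
(Budget, Elite): Velox can switch to Standard (3 → 4.6). Not NE.
(Standard, Plus): Turo can switch to Elite (5.3 → 6). Not NE.
(Standard, Premium): Velox can switch to Budget (0.6 → 5.8). Not NE.
(Standard, Elite): Velox gets 4.6, best alternative 3; Turo gets 6, best alternative 5.3. No profitable deviation — NE.

The unique pure-strategy Nash equilibrium is (Standard, Elite).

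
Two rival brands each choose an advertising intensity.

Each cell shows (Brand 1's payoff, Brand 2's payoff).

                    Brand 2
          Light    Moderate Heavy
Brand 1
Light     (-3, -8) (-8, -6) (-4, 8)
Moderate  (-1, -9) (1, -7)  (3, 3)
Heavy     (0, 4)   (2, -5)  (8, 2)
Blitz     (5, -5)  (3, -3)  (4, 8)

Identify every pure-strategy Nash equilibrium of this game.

Brand 1 against Light: payoffs -3, -1, 0, 5 → best response Blitz.
Brand 1 against Moderate: payoffs -8, 1, 2, 3 → best response Blitz.
Brand 1 against Heavy: payoffs -4, 3, 8, 4 → best response Heavy.
Brand 2 against Light: payoffs -8, -6, 8 → best response Heavy.
Brand 2 against Moderate: payoffs -9, -7, 3 → best response Heavy.
Brand 2 against Heavy: payoffs 4, -5, 2 → best response Light.
Brand 2 against Blitz: payoffs -5, -3, 8 → best response Heavy.
No profile is a mutual best response for all players.

No pure-strategy Nash equilibrium.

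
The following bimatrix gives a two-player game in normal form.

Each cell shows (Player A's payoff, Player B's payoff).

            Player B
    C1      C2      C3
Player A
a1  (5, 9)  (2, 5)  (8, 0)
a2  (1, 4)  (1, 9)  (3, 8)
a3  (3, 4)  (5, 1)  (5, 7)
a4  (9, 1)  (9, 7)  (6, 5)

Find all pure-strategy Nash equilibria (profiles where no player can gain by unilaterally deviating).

Pure NE: (a4, C2)

For each strategy profile, look for a profitable unilateral deviation.
(a1, C1): Player A can switch to a4 (5 → 9). Not NE.
(a1, C2): Player A can switch to a3 (2 → 5). Not NE.
(a1, C3): Player B can switch to C1 (0 → 9). Not NE.
(a2, C1): Player A can switch to a1 (1 → 5). Not NE.
(a2, C2): Player A can switch to a1 (1 → 2). Not NE.
(a2, C3): Player A can switch to a1 (3 → 8). Not NE.
(a3, C1): Player A can switch to a1 (3 → 5). Not NE.
(a3, C2): Player A can switch to a4 (5 → 9). Not NE.
(a4, C2): Player A gets 9, best alternative 5; Player B gets 7, best alternative 5. No profitable deviation — NE.
(The remaining 3 profiles each have a profitable deviation by the same check.)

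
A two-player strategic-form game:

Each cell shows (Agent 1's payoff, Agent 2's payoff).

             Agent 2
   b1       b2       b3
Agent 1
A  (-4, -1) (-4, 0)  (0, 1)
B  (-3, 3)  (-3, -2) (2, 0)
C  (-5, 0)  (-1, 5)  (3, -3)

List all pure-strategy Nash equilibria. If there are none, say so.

The pure Nash equilibria are (B, b1); (C, b2).

Agent 1 against b1: payoffs -4, -3, -5 → best response B.
Agent 1 against b2: payoffs -4, -3, -1 → best response C.
Agent 1 against b3: payoffs 0, 2, 3 → best response C.
Agent 2 against A: payoffs -1, 0, 1 → best response b3.
Agent 2 against B: payoffs 3, -2, 0 → best response b1.
Agent 2 against C: payoffs 0, 5, -3 → best response b2.
Mutual best responses: (B, b1); (C, b2).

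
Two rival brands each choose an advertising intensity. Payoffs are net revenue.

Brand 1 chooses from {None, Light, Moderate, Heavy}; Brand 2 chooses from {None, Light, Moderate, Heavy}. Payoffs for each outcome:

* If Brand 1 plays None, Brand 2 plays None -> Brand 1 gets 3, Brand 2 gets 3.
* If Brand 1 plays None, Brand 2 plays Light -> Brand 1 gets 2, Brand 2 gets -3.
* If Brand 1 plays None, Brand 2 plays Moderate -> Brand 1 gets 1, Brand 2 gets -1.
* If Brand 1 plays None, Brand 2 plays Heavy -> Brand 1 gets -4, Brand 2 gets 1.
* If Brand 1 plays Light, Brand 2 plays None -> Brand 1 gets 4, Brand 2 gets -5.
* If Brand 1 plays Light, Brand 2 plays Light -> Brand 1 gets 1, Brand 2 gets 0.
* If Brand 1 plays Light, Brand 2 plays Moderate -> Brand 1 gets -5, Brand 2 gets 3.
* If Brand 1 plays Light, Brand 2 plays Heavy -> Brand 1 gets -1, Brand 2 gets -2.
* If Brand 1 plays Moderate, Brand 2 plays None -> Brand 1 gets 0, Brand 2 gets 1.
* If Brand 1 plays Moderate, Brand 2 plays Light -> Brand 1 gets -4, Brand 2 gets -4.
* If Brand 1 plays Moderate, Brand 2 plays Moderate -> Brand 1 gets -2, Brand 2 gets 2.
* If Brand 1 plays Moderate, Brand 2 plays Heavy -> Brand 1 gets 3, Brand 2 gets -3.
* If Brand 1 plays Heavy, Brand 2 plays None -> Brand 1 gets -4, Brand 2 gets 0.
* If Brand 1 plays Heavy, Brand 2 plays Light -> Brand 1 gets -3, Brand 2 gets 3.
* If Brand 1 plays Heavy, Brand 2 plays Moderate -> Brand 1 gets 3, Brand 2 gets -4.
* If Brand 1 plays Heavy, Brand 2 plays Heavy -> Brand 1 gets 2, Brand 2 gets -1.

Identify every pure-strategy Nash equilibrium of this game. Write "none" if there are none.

Brand 1 against None: payoffs 3, 4, 0, -4 → best response Light.
Brand 1 against Light: payoffs 2, 1, -4, -3 → best response None.
Brand 1 against Moderate: payoffs 1, -5, -2, 3 → best response Heavy.
Brand 1 against Heavy: payoffs -4, -1, 3, 2 → best response Moderate.
Brand 2 against None: payoffs 3, -3, -1, 1 → best response None.
Brand 2 against Light: payoffs -5, 0, 3, -2 → best response Moderate.
Brand 2 against Moderate: payoffs 1, -4, 2, -3 → best response Moderate.
Brand 2 against Heavy: payoffs 0, 3, -4, -1 → best response Light.
No profile is a mutual best response for all players.

No pure-strategy Nash equilibrium.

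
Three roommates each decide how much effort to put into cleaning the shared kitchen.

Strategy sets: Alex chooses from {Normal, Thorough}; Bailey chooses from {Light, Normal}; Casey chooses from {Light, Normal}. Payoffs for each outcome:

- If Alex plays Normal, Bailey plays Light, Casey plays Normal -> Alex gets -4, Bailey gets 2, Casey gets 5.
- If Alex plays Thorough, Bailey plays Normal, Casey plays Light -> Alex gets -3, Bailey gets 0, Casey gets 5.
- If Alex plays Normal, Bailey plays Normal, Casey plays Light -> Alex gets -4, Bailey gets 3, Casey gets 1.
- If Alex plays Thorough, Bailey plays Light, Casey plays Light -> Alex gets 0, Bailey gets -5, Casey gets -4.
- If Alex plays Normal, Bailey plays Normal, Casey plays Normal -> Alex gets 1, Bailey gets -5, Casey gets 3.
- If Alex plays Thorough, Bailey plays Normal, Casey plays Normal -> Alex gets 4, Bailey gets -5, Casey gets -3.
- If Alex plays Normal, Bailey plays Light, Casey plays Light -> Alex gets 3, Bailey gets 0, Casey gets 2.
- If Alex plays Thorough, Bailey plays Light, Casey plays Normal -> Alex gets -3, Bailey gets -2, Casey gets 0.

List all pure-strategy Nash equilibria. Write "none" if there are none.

Alex against (Light, Light): payoffs 3, 0 → best response Normal.
Alex against (Light, Normal): payoffs -4, -3 → best response Thorough.
Alex against (Normal, Light): payoffs -4, -3 → best response Thorough.
Alex against (Normal, Normal): payoffs 1, 4 → best response Thorough.
Bailey against (Normal, Light): payoffs 0, 3 → best response Normal.
Bailey against (Normal, Normal): payoffs 2, -5 → best response Light.
Bailey against (Thorough, Light): payoffs -5, 0 → best response Normal.
Bailey against (Thorough, Normal): payoffs -2, -5 → best response Light.
Casey against (Normal, Light): payoffs 2, 5 → best response Normal.
Casey against (Normal, Normal): payoffs 1, 3 → best response Normal.
Casey against (Thorough, Light): payoffs -4, 0 → best response Normal.
Casey against (Thorough, Normal): payoffs 5, -3 → best response Light.
Mutual best responses: (Thorough, Light, Normal); (Thorough, Normal, Light).

The pure Nash equilibria are (Thorough, Light, Normal); (Thorough, Normal, Light).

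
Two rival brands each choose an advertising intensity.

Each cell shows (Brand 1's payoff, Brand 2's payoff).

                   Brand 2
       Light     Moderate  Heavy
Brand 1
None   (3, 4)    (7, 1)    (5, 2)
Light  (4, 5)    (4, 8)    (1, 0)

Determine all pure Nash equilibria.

This game has no pure Nash equilibrium.

For each player, find the best response to each opponent profile; mutual best responses are the pure NE.
Brand 1 against Light: payoffs 3, 4 → best response Light.
Brand 1 against Moderate: payoffs 7, 4 → best response None.
Brand 1 against Heavy: payoffs 5, 1 → best response None.
Brand 2 against None: payoffs 4, 1, 2 → best response Light.
Brand 2 against Light: payoffs 5, 8, 0 → best response Moderate.
No profile is a mutual best response for all players.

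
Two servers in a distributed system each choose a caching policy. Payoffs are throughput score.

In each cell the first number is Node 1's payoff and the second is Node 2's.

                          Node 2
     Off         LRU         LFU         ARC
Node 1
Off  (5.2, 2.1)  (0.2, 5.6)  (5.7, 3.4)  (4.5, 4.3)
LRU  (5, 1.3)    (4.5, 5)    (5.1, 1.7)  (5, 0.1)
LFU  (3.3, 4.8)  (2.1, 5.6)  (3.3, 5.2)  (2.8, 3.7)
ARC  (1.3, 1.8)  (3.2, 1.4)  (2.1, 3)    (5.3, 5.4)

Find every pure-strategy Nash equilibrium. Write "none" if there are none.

(Off, Off): Node 2 can switch to LRU (2.1 → 5.6). Not NE.
(Off, LRU): Node 1 can switch to LRU (0.2 → 4.5). Not NE.
(Off, LFU): Node 2 can switch to LRU (3.4 → 5.6). Not NE.
(Off, ARC): Node 1 can switch to LRU (4.5 → 5). Not NE.
(LRU, Off): Node 1 can switch to Off (5 → 5.2). Not NE.
(LRU, LRU): Node 1 gets 4.5, best alternative 3.2; Node 2 gets 5, best alternative 1.7. No profitable deviation — NE.
(LRU, LFU): Node 1 can switch to Off (5.1 → 5.7). Not NE.
(LRU, ARC): Node 1 can switch to ARC (5 → 5.3). Not NE.
(LFU, Off): Node 1 can switch to Off (3.3 → 5.2). Not NE.
(LFU, LRU): Node 1 can switch to LRU (2.1 → 4.5). Not NE.
(LFU, LFU): Node 1 can switch to Off (3.3 → 5.7). Not NE.
(ARC, ARC): Node 1 gets 5.3, best alternative 5; Node 2 gets 5.4, best alternative 3. No profitable deviation — NE.
(The remaining 4 profiles each have a profitable deviation by the same check.)

Pure-strategy Nash equilibria: (LRU, LRU); (ARC, ARC)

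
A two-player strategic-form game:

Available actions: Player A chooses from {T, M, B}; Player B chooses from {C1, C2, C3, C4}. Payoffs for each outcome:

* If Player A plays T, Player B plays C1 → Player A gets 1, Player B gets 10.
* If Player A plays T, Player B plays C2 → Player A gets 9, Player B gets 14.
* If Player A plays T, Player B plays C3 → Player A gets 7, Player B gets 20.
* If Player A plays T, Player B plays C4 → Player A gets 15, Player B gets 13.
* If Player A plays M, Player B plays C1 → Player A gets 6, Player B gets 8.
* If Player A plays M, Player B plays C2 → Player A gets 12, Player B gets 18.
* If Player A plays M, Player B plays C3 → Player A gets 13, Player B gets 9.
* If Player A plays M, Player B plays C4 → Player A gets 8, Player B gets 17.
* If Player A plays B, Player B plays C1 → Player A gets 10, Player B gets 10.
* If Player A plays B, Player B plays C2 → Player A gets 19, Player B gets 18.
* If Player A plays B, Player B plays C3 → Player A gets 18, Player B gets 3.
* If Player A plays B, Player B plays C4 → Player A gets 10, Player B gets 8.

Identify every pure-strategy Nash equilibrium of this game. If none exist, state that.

Pure NE: (B, C2)

For each player, find the best response to each opponent profile; mutual best responses are the pure NE.
Player A against C1: payoffs 1, 6, 10 → best response B.
Player A against C2: payoffs 9, 12, 19 → best response B.
Player A against C3: payoffs 7, 13, 18 → best response B.
Player A against C4: payoffs 15, 8, 10 → best response T.
Player B against T: payoffs 10, 14, 20, 13 → best response C3.
Player B against M: payoffs 8, 18, 9, 17 → best response C2.
Player B against B: payoffs 10, 18, 3, 8 → best response C2.
Mutual best responses: (B, C2).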